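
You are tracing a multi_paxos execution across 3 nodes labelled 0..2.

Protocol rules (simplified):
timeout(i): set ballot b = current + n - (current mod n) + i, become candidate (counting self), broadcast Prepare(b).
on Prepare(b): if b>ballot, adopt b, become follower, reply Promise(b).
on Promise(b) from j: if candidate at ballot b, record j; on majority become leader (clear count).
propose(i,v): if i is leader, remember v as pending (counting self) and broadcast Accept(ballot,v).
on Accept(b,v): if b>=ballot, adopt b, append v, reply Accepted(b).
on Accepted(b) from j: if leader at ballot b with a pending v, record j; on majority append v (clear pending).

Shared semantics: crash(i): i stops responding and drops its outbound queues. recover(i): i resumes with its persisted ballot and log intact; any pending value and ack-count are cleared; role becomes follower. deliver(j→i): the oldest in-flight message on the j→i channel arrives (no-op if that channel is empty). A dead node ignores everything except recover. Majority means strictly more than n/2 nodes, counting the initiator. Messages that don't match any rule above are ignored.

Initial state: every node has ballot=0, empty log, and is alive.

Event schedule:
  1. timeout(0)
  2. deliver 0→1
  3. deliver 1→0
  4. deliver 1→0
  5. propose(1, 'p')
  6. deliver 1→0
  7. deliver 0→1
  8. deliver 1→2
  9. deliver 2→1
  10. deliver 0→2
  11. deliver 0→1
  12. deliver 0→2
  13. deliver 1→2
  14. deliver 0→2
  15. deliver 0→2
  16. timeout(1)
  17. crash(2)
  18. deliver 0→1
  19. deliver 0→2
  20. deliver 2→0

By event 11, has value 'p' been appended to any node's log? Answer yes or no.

no

[1] timeout(0) → N0(cand b3 [-])
[2] deliver 0→1 → N1(foll b3 [-])
[3] deliver 1→0 → N0(lead b3 [-])
[4] deliver 1→0 → ∅
[5] propose(1,'p') → ∅
[6] deliver 1→0 → ∅
[7] deliver 0→1 → ∅
[8] deliver 1→2 → ∅
[9] deliver 2→1 → ∅
[10] deliver 0→2 → N2(foll b3 [-])
[11] deliver 0→1 → ∅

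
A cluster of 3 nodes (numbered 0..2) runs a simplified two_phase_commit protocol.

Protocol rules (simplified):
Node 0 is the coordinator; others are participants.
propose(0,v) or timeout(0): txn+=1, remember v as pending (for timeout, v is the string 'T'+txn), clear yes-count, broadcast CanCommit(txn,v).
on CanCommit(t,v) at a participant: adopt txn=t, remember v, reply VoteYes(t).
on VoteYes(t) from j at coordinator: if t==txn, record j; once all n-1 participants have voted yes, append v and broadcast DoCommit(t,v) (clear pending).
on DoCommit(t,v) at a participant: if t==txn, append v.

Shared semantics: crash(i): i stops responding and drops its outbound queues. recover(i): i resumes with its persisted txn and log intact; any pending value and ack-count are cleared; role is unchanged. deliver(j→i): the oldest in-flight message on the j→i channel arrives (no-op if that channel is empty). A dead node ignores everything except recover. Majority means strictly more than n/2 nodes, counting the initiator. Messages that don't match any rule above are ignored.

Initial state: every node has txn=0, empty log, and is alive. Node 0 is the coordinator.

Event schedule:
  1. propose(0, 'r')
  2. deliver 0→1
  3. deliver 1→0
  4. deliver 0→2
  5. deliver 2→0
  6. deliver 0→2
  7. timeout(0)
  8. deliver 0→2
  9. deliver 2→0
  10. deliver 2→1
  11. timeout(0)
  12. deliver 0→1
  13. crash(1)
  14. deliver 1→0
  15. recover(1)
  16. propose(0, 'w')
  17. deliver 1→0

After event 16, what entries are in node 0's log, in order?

r

after 1 — propose(0,'r'): n0:coor/t1/[-]
after 2 — deliver 0→1: n1:part/t1/[-]
after 3 — deliver 1→0: ·
after 4 — deliver 0→2: n2:part/t1/[-]
after 5 — deliver 2→0: n0:coor/t1/[r]
after 6 — deliver 0→2: n2:part/t1/[r]
after 7 — timeout(0): n0:coor/t2/[r]
after 8 — deliver 0→2: n2:part/t2/[r]
after 9 — deliver 2→0: ·
after 10 — deliver 2→1: ·
after 11 — timeout(0): n0:coor/t3/[r]
after 12 — deliver 0→1: n1:part/t1/[r]
after 13 — crash(1): n1:✗part/t1/[r]
after 14 — deliver 1→0: ·
after 15 — recover(1): n1:part/t1/[r]
after 16 — propose(0,'w'): n0:coor/t4/[r]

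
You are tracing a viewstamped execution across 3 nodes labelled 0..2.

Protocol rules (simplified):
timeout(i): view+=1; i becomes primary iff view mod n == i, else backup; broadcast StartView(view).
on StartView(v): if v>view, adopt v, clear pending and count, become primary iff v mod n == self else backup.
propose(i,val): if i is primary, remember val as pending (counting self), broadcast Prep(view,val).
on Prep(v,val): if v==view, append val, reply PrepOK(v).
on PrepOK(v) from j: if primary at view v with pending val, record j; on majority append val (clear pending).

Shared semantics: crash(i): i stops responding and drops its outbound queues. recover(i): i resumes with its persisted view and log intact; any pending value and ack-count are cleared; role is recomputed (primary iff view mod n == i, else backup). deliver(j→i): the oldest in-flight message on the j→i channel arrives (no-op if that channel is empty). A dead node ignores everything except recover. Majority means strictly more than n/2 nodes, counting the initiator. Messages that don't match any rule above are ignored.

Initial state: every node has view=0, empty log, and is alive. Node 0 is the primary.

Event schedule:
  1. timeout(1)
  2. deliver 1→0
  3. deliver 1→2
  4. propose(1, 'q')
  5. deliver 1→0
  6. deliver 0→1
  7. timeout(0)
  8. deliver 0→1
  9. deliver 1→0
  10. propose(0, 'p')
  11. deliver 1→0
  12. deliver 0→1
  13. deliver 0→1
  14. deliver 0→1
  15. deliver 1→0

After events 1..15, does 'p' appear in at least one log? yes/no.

no

step 1 timeout(1): 1={prim,v=1,log=-}
step 2 deliver 1→0: 0={back,v=1,log=-}
step 3 deliver 1→2: 2={back,v=1,log=-}
step 4 propose(1,'q'): —
step 5 deliver 1→0: 0={back,v=1,log=q}
step 6 deliver 0→1: 1={prim,v=1,log=q}
step 7 timeout(0): 0={back,v=2,log=q}
step 8 deliver 0→1: 1={back,v=2,log=q}
step 9 deliver 1→0: —
step 10 propose(0,'p'): —
step 11 deliver 1→0: —
step 12 deliver 0→1: —
step 13 deliver 0→1: —
step 14 deliver 0→1: —
step 15 deliver 1→0: —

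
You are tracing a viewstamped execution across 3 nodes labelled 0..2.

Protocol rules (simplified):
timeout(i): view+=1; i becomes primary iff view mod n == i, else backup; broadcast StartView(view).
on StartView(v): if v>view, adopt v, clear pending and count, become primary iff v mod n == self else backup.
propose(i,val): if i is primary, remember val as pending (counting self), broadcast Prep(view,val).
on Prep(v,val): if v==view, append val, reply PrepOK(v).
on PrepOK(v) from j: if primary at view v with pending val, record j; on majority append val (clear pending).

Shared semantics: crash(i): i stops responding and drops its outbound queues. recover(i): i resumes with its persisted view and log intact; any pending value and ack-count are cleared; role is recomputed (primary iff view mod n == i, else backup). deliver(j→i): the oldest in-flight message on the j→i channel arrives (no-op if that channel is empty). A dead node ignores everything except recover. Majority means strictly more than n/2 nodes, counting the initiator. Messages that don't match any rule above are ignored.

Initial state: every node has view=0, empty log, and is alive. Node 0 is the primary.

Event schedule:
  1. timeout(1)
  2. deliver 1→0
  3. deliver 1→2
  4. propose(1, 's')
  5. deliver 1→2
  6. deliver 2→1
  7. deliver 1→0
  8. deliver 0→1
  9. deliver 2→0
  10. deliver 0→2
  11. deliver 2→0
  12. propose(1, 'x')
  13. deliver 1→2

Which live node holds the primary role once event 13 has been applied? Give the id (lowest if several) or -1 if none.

step 1 timeout(1): 1={prim,v=1,log=-}
step 2 deliver 1→0: 0={back,v=1,log=-}
step 3 deliver 1→2: 2={back,v=1,log=-}
step 4 propose(1,'s'): —
step 5 deliver 1→2: 2={back,v=1,log=s}
step 6 deliver 2→1: 1={prim,v=1,log=s}
step 7 deliver 1→0: 0={back,v=1,log=s}
step 8 deliver 0→1: —
step 9 deliver 2→0: —
step 10 deliver 0→2: —
step 11 deliver 2→0: —
step 12 propose(1,'x'): —
step 13 deliver 1→2: 2={back,v=1,log=s,x}

1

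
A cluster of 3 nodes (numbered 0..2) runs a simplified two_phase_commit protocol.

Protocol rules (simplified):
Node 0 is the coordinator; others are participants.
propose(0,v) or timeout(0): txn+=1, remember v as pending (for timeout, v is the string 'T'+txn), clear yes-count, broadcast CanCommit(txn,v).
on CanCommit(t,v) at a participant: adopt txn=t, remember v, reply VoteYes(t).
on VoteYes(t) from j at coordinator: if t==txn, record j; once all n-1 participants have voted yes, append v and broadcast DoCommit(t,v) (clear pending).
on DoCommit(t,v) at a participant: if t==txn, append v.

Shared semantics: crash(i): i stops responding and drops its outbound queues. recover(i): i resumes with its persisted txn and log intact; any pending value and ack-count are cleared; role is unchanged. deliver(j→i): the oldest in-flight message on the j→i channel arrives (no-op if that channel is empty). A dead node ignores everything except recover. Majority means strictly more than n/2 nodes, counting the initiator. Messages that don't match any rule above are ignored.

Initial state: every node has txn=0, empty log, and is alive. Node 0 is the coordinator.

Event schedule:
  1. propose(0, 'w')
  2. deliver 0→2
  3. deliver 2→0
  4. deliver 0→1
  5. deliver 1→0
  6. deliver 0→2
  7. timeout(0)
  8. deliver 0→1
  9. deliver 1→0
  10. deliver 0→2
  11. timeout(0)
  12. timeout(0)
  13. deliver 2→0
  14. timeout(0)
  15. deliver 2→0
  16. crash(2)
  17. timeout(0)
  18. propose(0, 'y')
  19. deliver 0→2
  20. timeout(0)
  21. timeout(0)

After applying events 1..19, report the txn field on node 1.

1

e1 propose(0,'w'): 0[coor,t=1,-]
e2 deliver 0→2: 2[part,t=1,-]
e3 deliver 2→0: ·
e4 deliver 0→1: 1[part,t=1,-]
e5 deliver 1→0: 0[coor,t=1,w]
e6 deliver 0→2: 2[part,t=1,w]
e7 timeout(0): 0[coor,t=2,w]
e8 deliver 0→1: 1[part,t=1,w]
e9 deliver 1→0: ·
e10 deliver 0→2: 2[part,t=2,w]
e11 timeout(0): 0[coor,t=3,w]
e12 timeout(0): 0[coor,t=4,w]
e13 deliver 2→0: ·
e14 timeout(0): 0[coor,t=5,w]
e15 deliver 2→0: ·
e16 crash(2): 2[✗part,t=2,w]
e17 timeout(0): 0[coor,t=6,w]
e18 propose(0,'y'): 0[coor,t=7,w]
e19 deliver 0→2: ·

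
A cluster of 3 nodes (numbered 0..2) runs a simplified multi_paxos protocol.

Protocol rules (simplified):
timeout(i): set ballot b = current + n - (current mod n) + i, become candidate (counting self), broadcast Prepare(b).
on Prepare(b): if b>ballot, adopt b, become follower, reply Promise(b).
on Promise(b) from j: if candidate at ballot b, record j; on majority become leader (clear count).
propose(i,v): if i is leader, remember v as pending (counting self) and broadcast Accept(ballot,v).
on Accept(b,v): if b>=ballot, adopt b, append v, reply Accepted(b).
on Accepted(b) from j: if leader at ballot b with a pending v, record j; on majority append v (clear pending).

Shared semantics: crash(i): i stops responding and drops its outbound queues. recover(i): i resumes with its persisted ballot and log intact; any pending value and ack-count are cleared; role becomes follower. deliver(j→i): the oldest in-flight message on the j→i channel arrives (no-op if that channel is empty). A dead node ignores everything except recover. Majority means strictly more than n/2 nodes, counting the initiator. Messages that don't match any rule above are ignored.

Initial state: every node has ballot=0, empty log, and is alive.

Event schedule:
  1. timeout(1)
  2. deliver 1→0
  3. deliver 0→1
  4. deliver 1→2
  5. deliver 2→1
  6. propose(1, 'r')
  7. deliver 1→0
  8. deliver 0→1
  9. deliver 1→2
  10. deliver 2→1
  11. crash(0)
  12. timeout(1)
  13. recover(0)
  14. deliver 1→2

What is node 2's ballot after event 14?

step 1 timeout(1): 1={cand,b=4,log=-}
step 2 deliver 1→0: 0={foll,b=4,log=-}
step 3 deliver 0→1: 1={lead,b=4,log=-}
step 4 deliver 1→2: 2={foll,b=4,log=-}
step 5 deliver 2→1: —
step 6 propose(1,'r'): —
step 7 deliver 1→0: 0={foll,b=4,log=r}
step 8 deliver 0→1: 1={lead,b=4,log=r}
step 9 deliver 1→2: 2={foll,b=4,log=r}
step 10 deliver 2→1: —
step 11 crash(0): 0={✗foll,b=4,log=r}
step 12 timeout(1): 1={cand,b=7,log=r}
step 13 recover(0): 0={foll,b=4,log=r}
step 14 deliver 1→2: 2={foll,b=7,log=r}

7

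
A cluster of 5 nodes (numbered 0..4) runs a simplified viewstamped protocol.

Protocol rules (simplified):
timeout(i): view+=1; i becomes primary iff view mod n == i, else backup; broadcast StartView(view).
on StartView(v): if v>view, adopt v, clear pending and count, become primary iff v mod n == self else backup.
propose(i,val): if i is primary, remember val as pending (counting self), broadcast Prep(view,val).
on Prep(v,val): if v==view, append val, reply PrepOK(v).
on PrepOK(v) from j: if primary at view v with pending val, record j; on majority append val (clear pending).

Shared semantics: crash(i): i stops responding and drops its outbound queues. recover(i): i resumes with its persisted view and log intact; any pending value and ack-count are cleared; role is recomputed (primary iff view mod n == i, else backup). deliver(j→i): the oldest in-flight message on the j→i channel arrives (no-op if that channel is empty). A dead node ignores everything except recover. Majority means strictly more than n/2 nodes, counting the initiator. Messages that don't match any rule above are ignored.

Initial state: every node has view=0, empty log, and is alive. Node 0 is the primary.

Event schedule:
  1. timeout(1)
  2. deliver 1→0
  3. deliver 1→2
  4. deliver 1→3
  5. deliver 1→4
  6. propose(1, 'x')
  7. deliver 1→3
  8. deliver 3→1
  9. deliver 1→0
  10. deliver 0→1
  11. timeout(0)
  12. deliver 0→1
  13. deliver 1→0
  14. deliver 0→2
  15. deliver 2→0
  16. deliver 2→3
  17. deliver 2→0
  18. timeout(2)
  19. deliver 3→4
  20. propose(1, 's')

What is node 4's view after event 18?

step 1 timeout(1): 1={prim,v=1,log=-}
step 2 deliver 1→0: 0={back,v=1,log=-}
step 3 deliver 1→2: 2={back,v=1,log=-}
step 4 deliver 1→3: 3={back,v=1,log=-}
step 5 deliver 1→4: 4={back,v=1,log=-}
step 6 propose(1,'x'): —
step 7 deliver 1→3: 3={back,v=1,log=x}
step 8 deliver 3→1: —
step 9 deliver 1→0: 0={back,v=1,log=x}
step 10 deliver 0→1: 1={prim,v=1,log=x}
step 11 timeout(0): 0={back,v=2,log=x}
step 12 deliver 0→1: 1={back,v=2,log=x}
step 13 deliver 1→0: —
step 14 deliver 0→2: 2={prim,v=2,log=-}
step 15 deliver 2→0: —
step 16 deliver 2→3: —
step 17 deliver 2→0: —
step 18 timeout(2): 2={back,v=3,log=-}

1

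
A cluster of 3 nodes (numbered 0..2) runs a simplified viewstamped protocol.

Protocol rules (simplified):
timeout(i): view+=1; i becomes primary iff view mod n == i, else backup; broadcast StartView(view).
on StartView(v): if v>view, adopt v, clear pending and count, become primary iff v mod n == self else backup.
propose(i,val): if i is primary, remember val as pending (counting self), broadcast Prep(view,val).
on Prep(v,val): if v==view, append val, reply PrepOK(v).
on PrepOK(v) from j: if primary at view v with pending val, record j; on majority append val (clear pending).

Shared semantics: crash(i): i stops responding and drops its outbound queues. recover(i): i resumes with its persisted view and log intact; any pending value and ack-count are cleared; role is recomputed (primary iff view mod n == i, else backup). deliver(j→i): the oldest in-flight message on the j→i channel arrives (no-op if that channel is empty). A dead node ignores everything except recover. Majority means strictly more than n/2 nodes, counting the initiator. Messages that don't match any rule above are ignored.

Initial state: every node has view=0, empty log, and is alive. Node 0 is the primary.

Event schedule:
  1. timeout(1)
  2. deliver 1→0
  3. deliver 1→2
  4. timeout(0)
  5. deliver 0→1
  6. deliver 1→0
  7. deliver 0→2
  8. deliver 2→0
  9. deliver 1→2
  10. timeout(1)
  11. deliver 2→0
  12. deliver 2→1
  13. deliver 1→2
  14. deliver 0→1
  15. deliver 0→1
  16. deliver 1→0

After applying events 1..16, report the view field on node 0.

step 1 timeout(1): 1={prim,v=1,log=-}
step 2 deliver 1→0: 0={back,v=1,log=-}
step 3 deliver 1→2: 2={back,v=1,log=-}
step 4 timeout(0): 0={back,v=2,log=-}
step 5 deliver 0→1: 1={back,v=2,log=-}
step 6 deliver 1→0: —
step 7 deliver 0→2: 2={prim,v=2,log=-}
step 8 deliver 2→0: —
step 9 deliver 1→2: —
step 10 timeout(1): 1={back,v=3,log=-}
step 11 deliver 2→0: —
step 12 deliver 2→1: —
step 13 deliver 1→2: 2={back,v=3,log=-}
step 14 deliver 0→1: —
step 15 deliver 0→1: —
step 16 deliver 1→0: 0={prim,v=3,log=-}

3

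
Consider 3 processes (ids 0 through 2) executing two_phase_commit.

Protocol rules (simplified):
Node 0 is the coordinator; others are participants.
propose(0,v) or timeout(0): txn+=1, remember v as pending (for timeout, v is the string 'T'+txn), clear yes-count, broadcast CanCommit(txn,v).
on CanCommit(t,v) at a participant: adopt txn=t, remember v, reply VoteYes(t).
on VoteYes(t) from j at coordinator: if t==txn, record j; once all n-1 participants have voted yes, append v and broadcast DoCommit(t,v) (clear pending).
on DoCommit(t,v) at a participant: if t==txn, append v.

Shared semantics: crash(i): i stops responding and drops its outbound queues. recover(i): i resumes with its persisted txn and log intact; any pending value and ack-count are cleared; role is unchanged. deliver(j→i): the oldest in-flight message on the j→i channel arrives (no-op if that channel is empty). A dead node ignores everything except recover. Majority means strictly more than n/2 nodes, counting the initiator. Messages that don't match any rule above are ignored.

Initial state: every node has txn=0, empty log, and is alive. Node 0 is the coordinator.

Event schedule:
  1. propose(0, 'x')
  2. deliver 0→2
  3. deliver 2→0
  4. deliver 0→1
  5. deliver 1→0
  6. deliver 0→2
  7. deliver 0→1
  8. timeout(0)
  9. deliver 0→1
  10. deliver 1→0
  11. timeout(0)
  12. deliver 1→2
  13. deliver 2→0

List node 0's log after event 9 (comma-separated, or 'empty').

after 1 — propose(0,'x'): n0:coor/t1/[-]
after 2 — deliver 0→2: n2:part/t1/[-]
after 3 — deliver 2→0: ·
after 4 — deliver 0→1: n1:part/t1/[-]
after 5 — deliver 1→0: n0:coor/t1/[x]
after 6 — deliver 0→2: n2:part/t1/[x]
after 7 — deliver 0→1: n1:part/t1/[x]
after 8 — timeout(0): n0:coor/t2/[x]
after 9 — deliver 0→1: n1:part/t2/[x]

x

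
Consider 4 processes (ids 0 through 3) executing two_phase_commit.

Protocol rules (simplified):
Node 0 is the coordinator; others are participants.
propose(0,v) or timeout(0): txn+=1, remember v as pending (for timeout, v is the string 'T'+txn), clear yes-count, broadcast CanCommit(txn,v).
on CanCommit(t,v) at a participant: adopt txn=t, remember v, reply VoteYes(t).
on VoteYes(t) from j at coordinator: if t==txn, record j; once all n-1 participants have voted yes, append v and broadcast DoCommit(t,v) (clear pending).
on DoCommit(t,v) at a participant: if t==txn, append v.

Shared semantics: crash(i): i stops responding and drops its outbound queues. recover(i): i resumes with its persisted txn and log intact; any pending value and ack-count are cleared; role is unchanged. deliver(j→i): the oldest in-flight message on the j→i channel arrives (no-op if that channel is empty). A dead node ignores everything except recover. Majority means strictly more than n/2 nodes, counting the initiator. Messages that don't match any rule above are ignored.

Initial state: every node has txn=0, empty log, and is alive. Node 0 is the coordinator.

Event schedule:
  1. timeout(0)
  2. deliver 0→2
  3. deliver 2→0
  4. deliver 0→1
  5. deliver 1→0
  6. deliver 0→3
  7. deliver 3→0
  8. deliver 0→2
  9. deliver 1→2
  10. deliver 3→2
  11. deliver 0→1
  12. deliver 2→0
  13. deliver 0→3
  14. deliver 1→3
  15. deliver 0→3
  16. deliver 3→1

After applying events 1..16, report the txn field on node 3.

1

1. timeout(0):  <0:coor t1 ->
2. deliver 0→2:  <2:part t1 ->
3. deliver 2→0:  nop
4. deliver 0→1:  <1:part t1 ->
5. deliver 1→0:  nop
6. deliver 0→3:  <3:part t1 ->
7. deliver 3→0:  <0:coor t1 T1>
8. deliver 0→2:  <2:part t1 T1>
9. deliver 1→2:  nop
10. deliver 3→2:  nop
11. deliver 0→1:  <1:part t1 T1>
12. deliver 2→0:  nop
13. deliver 0→3:  <3:part t1 T1>
14. deliver 1→3:  nop
15. deliver 0→3:  nop
16. deliver 3→1:  nop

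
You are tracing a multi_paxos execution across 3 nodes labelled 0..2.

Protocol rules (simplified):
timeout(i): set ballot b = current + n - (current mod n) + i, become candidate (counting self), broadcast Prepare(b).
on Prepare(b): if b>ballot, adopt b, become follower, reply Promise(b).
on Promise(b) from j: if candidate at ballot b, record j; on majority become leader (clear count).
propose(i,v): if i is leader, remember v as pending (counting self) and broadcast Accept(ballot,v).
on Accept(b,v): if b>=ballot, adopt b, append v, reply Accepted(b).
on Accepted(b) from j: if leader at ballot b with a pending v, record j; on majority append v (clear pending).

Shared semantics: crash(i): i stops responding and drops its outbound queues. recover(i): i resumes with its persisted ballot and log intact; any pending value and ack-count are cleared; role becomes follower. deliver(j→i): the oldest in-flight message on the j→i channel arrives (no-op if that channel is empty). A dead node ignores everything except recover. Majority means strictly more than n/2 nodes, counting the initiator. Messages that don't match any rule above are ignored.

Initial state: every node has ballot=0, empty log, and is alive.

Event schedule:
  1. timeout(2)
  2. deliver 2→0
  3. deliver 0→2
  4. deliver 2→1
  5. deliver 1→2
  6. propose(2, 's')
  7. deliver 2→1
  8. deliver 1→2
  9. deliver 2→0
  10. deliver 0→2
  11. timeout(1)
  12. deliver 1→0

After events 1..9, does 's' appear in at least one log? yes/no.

yes

[1] timeout(2) → N2(cand b5 [-])
[2] deliver 2→0 → N0(foll b5 [-])
[3] deliver 0→2 → N2(lead b5 [-])
[4] deliver 2→1 → N1(foll b5 [-])
[5] deliver 1→2 → ∅
[6] propose(2,'s') → ∅
[7] deliver 2→1 → N1(foll b5 [s])
[8] deliver 1→2 → N2(lead b5 [s])
[9] deliver 2→0 → N0(foll b5 [s])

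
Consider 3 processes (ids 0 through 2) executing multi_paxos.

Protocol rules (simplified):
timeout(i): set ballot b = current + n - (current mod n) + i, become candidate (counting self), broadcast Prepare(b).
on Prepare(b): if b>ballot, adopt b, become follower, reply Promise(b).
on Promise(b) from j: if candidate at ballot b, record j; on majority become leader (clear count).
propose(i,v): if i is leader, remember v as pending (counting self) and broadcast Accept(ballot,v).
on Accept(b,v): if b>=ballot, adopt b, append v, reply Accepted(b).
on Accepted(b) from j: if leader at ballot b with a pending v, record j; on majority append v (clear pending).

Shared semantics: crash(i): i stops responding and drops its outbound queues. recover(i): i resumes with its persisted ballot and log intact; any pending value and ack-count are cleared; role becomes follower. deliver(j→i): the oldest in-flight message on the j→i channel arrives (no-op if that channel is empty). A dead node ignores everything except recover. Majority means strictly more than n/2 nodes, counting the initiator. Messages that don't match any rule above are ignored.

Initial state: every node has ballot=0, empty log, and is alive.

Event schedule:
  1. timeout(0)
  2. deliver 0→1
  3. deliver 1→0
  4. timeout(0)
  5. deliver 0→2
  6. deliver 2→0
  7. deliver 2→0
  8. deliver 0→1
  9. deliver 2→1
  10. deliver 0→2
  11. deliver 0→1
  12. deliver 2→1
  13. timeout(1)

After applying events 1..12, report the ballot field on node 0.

6

1. timeout(0):  <0:cand b3 ->
2. deliver 0→1:  <1:foll b3 ->
3. deliver 1→0:  <0:lead b3 ->
4. timeout(0):  <0:cand b6 ->
5. deliver 0→2:  <2:foll b3 ->
6. deliver 2→0:  nop
7. deliver 2→0:  nop
8. deliver 0→1:  <1:foll b6 ->
9. deliver 2→1:  nop
10. deliver 0→2:  <2:foll b6 ->
11. deliver 0→1:  nop
12. deliver 2→1:  nop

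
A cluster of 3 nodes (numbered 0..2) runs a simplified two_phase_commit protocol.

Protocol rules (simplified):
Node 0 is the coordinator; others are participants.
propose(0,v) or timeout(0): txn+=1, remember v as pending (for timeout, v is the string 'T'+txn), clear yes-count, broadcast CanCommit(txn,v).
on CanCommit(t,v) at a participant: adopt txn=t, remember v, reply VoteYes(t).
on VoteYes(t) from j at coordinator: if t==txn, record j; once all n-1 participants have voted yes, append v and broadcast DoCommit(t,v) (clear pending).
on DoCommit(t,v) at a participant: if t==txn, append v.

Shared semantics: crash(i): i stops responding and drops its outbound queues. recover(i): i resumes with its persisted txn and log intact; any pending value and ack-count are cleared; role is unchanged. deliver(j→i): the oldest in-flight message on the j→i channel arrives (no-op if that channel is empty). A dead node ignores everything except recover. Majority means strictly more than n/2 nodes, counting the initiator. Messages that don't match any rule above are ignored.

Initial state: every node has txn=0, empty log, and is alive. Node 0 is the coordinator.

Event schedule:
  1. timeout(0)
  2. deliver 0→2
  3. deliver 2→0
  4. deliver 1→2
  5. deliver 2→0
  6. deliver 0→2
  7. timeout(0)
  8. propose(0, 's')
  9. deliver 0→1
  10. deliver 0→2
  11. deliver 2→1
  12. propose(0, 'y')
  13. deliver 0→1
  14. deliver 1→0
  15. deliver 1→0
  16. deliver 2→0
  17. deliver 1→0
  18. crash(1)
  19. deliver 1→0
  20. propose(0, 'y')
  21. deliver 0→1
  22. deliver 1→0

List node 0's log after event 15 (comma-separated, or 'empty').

after 1 — timeout(0): n0:coor/t1/[-]
after 2 — deliver 0→2: n2:part/t1/[-]
after 3 — deliver 2→0: ·
after 4 — deliver 1→2: ·
after 5 — deliver 2→0: ·
after 6 — deliver 0→2: ·
after 7 — timeout(0): n0:coor/t2/[-]
after 8 — propose(0,'s'): n0:coor/t3/[-]
after 9 — deliver 0→1: n1:part/t1/[-]
after 10 — deliver 0→2: n2:part/t2/[-]
after 11 — deliver 2→1: ·
after 12 — propose(0,'y'): n0:coor/t4/[-]
after 13 — deliver 0→1: n1:part/t2/[-]
after 14 — deliver 1→0: ·
after 15 — deliver 1→0: ·

empty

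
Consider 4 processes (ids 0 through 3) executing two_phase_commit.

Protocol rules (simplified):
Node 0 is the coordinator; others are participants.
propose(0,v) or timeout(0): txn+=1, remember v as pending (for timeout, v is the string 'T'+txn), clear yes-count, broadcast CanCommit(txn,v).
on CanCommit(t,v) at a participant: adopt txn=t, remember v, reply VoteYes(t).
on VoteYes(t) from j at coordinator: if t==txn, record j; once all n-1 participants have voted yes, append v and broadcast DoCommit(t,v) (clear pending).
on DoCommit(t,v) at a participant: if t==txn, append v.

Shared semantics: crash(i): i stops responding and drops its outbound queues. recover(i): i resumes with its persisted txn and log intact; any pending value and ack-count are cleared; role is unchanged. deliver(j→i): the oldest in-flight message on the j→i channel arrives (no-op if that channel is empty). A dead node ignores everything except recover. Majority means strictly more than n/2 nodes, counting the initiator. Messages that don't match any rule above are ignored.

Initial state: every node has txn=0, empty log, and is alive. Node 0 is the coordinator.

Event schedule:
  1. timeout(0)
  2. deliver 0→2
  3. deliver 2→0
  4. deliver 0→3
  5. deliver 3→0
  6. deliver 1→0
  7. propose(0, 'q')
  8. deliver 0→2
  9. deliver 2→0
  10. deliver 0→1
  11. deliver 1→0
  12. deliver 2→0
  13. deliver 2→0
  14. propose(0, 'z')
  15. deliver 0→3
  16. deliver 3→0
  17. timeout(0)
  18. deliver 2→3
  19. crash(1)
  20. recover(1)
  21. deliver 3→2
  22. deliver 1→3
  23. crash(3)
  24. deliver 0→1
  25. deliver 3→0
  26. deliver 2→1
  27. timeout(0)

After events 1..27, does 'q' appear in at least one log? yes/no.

no

step 1 timeout(0): 0={coor,t=1,log=-}
step 2 deliver 0→2: 2={part,t=1,log=-}
step 3 deliver 2→0: —
step 4 deliver 0→3: 3={part,t=1,log=-}
step 5 deliver 3→0: —
step 6 deliver 1→0: —
step 7 propose(0,'q'): 0={coor,t=2,log=-}
step 8 deliver 0→2: 2={part,t=2,log=-}
step 9 deliver 2→0: —
step 10 deliver 0→1: 1={part,t=1,log=-}
step 11 deliver 1→0: —
step 12 deliver 2→0: —
step 13 deliver 2→0: —
step 14 propose(0,'z'): 0={coor,t=3,log=-}
step 15 deliver 0→3: 3={part,t=2,log=-}
step 16 deliver 3→0: —
step 17 timeout(0): 0={coor,t=4,log=-}
step 18 deliver 2→3: —
step 19 crash(1): 1={✗part,t=1,log=-}
step 20 recover(1): 1={part,t=1,log=-}
step 21 deliver 3→2: —
step 22 deliver 1→3: —
step 23 crash(3): 3={✗part,t=2,log=-}
step 24 deliver 0→1: 1={part,t=2,log=-}
step 25 deliver 3→0: —
step 26 deliver 2→1: —
step 27 timeout(0): 0={coor,t=5,log=-}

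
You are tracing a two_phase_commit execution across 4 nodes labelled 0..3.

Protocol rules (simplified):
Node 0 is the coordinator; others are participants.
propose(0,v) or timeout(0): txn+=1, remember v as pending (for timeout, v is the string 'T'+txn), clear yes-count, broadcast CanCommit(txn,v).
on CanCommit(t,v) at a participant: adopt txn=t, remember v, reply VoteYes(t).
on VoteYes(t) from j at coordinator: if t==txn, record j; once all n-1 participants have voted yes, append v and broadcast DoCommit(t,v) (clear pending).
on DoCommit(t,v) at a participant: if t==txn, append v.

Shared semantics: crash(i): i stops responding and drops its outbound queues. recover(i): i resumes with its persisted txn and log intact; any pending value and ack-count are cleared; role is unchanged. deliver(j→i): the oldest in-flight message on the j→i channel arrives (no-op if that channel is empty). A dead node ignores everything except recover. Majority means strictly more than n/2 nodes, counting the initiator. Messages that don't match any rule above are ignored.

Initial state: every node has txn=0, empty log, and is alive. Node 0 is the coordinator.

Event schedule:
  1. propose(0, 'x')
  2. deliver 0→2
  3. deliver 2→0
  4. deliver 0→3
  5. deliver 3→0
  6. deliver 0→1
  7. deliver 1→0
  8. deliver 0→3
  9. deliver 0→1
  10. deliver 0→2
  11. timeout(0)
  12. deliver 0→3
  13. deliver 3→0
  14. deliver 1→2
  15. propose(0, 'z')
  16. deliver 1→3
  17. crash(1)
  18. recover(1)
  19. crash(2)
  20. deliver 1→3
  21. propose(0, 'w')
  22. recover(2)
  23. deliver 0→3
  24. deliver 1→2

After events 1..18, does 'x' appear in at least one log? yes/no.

after 1 — propose(0,'x'): n0:coor/t1/[-]
after 2 — deliver 0→2: n2:part/t1/[-]
after 3 — deliver 2→0: ·
after 4 — deliver 0→3: n3:part/t1/[-]
after 5 — deliver 3→0: ·
after 6 — deliver 0→1: n1:part/t1/[-]
after 7 — deliver 1→0: n0:coor/t1/[x]
after 8 — deliver 0→3: n3:part/t1/[x]
after 9 — deliver 0→1: n1:part/t1/[x]
after 10 — deliver 0→2: n2:part/t1/[x]
after 11 — timeout(0): n0:coor/t2/[x]
after 12 — deliver 0→3: n3:part/t2/[x]
after 13 — deliver 3→0: ·
after 14 — deliver 1→2: ·
after 15 — propose(0,'z'): n0:coor/t3/[x]
after 16 — deliver 1→3: ·
after 17 — crash(1): n1:✗part/t1/[x]
after 18 — recover(1): n1:part/t1/[x]

yes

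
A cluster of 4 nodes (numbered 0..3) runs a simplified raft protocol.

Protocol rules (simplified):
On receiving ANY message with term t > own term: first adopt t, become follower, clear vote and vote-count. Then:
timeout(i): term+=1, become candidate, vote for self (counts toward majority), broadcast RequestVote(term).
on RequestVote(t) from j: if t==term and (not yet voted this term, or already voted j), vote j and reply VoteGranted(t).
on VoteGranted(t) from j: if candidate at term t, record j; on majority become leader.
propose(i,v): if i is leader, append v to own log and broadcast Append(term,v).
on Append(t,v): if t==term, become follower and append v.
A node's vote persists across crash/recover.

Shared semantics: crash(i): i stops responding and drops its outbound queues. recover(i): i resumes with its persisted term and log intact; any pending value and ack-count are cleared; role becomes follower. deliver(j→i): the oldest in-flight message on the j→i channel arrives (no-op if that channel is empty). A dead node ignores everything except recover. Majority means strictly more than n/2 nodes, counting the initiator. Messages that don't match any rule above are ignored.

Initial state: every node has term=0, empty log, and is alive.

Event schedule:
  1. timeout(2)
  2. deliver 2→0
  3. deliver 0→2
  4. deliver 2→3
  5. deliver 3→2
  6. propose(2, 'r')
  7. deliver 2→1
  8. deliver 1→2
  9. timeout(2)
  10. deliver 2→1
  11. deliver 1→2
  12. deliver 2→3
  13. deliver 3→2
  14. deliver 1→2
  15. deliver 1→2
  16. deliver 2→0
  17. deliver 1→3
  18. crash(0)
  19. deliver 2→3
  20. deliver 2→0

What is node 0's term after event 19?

1

[1] timeout(2) → N2(cand t1 [-])
[2] deliver 2→0 → N0(foll t1 [-])
[3] deliver 0→2 → ∅
[4] deliver 2→3 → N3(foll t1 [-])
[5] deliver 3→2 → N2(lead t1 [-])
[6] propose(2,'r') → N2(lead t1 [r])
[7] deliver 2→1 → N1(foll t1 [-])
[8] deliver 1→2 → ∅
[9] timeout(2) → N2(cand t2 [r])
[10] deliver 2→1 → N1(foll t1 [r])
[11] deliver 1→2 → ∅
[12] deliver 2→3 → N3(foll t1 [r])
[13] deliver 3→2 → ∅
[14] deliver 1→2 → ∅
[15] deliver 1→2 → ∅
[16] deliver 2→0 → N0(foll t1 [r])
[17] deliver 1→3 → ∅
[18] crash(0) → N0(✗foll t1 [r])
[19] deliver 2→3 → N3(foll t2 [r])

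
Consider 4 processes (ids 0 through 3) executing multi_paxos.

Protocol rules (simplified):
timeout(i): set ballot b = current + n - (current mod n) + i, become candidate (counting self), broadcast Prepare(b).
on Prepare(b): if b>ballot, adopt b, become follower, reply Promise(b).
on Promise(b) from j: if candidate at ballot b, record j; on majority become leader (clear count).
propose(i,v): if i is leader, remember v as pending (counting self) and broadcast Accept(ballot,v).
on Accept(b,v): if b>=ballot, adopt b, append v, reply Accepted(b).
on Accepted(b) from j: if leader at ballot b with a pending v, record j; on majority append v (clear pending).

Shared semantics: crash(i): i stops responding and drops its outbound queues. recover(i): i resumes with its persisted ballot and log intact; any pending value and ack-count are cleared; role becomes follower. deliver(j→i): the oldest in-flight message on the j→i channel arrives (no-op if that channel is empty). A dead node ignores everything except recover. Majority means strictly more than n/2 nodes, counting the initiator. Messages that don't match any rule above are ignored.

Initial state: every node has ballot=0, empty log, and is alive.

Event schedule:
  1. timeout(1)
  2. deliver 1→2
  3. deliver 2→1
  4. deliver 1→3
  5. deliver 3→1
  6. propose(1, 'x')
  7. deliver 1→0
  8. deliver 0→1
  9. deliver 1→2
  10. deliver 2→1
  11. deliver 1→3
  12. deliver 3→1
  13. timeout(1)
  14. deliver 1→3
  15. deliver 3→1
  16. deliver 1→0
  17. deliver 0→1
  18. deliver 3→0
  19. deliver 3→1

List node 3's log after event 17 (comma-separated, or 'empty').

x

after 1 — timeout(1): n1:cand/b5/[-]
after 2 — deliver 1→2: n2:foll/b5/[-]
after 3 — deliver 2→1: ·
after 4 — deliver 1→3: n3:foll/b5/[-]
after 5 — deliver 3→1: n1:lead/b5/[-]
after 6 — propose(1,'x'): ·
after 7 — deliver 1→0: n0:foll/b5/[-]
after 8 — deliver 0→1: ·
after 9 — deliver 1→2: n2:foll/b5/[x]
after 10 — deliver 2→1: ·
after 11 — deliver 1→3: n3:foll/b5/[x]
after 12 — deliver 3→1: n1:lead/b5/[x]
after 13 — timeout(1): n1:cand/b9/[x]
after 14 — deliver 1→3: n3:foll/b9/[x]
after 15 — deliver 3→1: ·
after 16 — deliver 1→0: n0:foll/b5/[x]
after 17 — deliver 0→1: ·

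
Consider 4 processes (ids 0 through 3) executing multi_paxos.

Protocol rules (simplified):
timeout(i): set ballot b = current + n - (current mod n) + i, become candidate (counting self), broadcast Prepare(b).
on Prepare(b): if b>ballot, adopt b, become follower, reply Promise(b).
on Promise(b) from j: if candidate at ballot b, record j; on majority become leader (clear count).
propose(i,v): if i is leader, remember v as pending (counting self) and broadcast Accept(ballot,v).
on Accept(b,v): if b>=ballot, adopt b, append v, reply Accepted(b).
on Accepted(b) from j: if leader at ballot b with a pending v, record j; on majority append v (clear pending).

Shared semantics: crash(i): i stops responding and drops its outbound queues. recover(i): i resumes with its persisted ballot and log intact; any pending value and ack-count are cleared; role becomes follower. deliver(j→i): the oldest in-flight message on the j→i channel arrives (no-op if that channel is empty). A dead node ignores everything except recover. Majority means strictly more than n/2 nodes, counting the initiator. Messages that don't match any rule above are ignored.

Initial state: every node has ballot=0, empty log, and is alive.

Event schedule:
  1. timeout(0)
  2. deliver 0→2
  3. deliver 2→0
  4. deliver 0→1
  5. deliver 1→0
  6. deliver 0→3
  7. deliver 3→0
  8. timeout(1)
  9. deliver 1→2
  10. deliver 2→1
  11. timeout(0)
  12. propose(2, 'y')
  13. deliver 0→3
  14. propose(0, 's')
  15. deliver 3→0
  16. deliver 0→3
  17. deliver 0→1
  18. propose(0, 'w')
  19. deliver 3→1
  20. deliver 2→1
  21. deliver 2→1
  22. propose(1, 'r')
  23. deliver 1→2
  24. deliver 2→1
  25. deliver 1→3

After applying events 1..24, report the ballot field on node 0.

8

1. timeout(0):  <0:cand b4 ->
2. deliver 0→2:  <2:foll b4 ->
3. deliver 2→0:  nop
4. deliver 0→1:  <1:foll b4 ->
5. deliver 1→0:  <0:lead b4 ->
6. deliver 0→3:  <3:foll b4 ->
7. deliver 3→0:  nop
8. timeout(1):  <1:cand b9 ->
9. deliver 1→2:  <2:foll b9 ->
10. deliver 2→1:  nop
11. timeout(0):  <0:cand b8 ->
12. propose(2,'y'):  nop
13. deliver 0→3:  <3:foll b8 ->
14. propose(0,'s'):  nop
15. deliver 3→0:  nop
16. deliver 0→3:  nop
17. deliver 0→1:  nop
18. propose(0,'w'):  nop
19. deliver 3→1:  nop
20. deliver 2→1:  nop
21. deliver 2→1:  nop
22. propose(1,'r'):  nop
23. deliver 1→2:  nop
24. deliver 2→1:  nop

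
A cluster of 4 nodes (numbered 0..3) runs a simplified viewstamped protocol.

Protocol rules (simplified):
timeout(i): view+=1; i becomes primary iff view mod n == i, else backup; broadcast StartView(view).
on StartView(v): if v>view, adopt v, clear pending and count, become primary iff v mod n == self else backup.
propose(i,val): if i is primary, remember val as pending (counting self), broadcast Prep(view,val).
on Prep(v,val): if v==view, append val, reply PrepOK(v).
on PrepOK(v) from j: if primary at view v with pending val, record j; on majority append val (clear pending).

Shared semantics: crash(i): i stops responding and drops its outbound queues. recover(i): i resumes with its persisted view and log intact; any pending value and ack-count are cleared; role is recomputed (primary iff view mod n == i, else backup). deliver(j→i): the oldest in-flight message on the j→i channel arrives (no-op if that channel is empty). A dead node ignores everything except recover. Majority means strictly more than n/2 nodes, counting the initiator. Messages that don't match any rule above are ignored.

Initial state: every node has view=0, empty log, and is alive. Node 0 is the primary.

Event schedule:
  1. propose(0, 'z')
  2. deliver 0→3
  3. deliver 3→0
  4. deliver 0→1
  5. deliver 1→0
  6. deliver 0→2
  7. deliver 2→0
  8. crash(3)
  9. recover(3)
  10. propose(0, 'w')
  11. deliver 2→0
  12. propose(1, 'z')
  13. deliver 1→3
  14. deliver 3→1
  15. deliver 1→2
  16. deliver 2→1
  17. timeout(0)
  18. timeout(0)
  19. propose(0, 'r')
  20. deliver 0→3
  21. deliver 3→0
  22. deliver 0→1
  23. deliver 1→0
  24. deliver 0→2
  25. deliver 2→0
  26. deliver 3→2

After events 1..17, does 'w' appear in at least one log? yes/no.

no

1. propose(0,'z'):  nop
2. deliver 0→3:  <3:back v0 z>
3. deliver 3→0:  nop
4. deliver 0→1:  <1:back v0 z>
5. deliver 1→0:  <0:prim v0 z>
6. deliver 0→2:  <2:back v0 z>
7. deliver 2→0:  nop
8. crash(3):  <3:✗back v0 z>
9. recover(3):  <3:back v0 z>
10. propose(0,'w'):  nop
11. deliver 2→0:  nop
12. propose(1,'z'):  nop
13. deliver 1→3:  nop
14. deliver 3→1:  nop
15. deliver 1→2:  nop
16. deliver 2→1:  nop
17. timeout(0):  <0:back v1 z>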